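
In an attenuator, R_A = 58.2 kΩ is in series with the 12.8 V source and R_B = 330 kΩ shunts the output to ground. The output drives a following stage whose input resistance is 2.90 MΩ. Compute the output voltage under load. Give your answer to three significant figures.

The load sits in parallel with R_B: R_B‖R_L = (330 × 2900) / (330 + 2900) = 296.3 kΩ.
V_out = 12.8 × 296.3 / (58.2 + 296.3) = 12.8 × 296.3/354.5 = 10.7 V.

V_out ≈ 10.7 V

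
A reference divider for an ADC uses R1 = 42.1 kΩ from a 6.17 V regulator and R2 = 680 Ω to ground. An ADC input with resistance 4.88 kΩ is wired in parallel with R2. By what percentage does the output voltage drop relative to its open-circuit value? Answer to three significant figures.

12.1 %

The divider's output (Thévenin) resistance is R1‖R2 = 669.2 Ω.
Fractional drop under load = R_th/(R_th + R_L) = 669.2 / (669.2 + 4880) = 0.1206.
So the output falls by 12.1 %.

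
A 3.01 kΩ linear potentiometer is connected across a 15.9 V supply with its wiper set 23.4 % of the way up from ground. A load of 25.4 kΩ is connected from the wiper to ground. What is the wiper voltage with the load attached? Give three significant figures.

V ≈ 3.64 V

The wiper splits the pot into (1−α)R = 2306 Ω above and αR = 704.3 Ω below.
Lower section ‖ load = 685.3 Ω.
V_wiper = 15.9 × 685.3/(2306 + 685.3) = 3.64 V.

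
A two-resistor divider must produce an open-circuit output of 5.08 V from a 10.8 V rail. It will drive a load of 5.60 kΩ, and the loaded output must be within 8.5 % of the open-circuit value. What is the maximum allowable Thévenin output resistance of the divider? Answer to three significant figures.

R_th ≤ 520 Ω

Loading drop = R_th/(R_th + R_L) ≤ 0.0850, so R_th ≤ R_L · ε/(1−ε) = 5.60 kΩ × 0.0850/0.9150 = 520 Ω.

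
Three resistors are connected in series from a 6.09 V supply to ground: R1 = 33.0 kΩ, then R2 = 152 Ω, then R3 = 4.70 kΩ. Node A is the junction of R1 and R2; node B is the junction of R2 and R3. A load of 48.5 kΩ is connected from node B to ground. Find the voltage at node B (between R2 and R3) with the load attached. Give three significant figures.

At node B, R3 is in parallel with the load: R3‖R_L = 4285 Ω.
Below node A the resistance is R2 + (R3‖R_L) = 4437 Ω, so V_A = 6.09 × 4437/37440 = 0.7217 V.
Then V_B = V_A × (R3‖R_L)/(R2 + R3‖R_L) = 0.7217 × 4285/4437 = 0.697 V.

V ≈ 0.697 V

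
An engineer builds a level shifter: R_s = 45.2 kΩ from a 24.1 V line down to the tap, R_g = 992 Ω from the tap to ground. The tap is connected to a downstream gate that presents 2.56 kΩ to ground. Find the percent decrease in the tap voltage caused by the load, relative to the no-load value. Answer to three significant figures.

The divider's output (Thévenin) resistance is R_s‖R_g = 970.7 Ω.
Fractional drop under load = R_th/(R_th + R_L) = 970.7 / (970.7 + 2560) = 0.2749.
So the output falls by 27.5 %.

27.5 %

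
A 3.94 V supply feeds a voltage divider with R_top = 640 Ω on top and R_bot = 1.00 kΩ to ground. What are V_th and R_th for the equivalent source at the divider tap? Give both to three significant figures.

V_th = 2.40 V, R_th = 390 Ω

V_th is the open-circuit tap voltage: 3.94 × 1000/(640 + 1000) = 2.40 V.
With the supply zeroed, R_top and R_bot appear in parallel from the tap: R_th = R_top‖R_bot = (640 × 1000)/1640 = 390 Ω.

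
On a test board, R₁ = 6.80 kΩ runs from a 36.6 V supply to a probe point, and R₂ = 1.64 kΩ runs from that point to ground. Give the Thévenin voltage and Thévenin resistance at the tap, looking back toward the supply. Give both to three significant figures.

V_th is the open-circuit tap voltage: 36.6 × 1.64/(6.80 + 1.64) = 7.11 V.
With the supply zeroed, R₁ and R₂ appear in parallel from the tap: R_th = R₁‖R₂ = (6.80 × 1.64)/8.440 = 1.32 kΩ.

V_th = 7.11 V, R_th = 1.32 kΩ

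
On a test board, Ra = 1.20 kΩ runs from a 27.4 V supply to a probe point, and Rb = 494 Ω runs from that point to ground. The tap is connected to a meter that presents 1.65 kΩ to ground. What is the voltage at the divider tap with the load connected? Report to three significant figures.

V_out ≈ 6.59 V

The load sits in parallel with Rb: Rb‖R_L = (494 × 1650) / (494 + 1650) = 380.2 Ω.
V_out = 27.4 × 380.2 / (1200 + 380.2) = 27.4 × 380.2/1580 = 6.59 V.
(Unloaded it would have been 7.99 V.)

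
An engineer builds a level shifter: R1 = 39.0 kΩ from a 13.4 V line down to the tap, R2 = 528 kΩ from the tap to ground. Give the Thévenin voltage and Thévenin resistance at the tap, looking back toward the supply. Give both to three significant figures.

V_th is the open-circuit tap voltage: 13.4 × 528/(39.0 + 528) = 12.5 V.
With the supply zeroed, R1 and R2 appear in parallel from the tap: R_th = R1‖R2 = (39.0 × 528)/567.0 = 36.3 kΩ.

V_th = 12.5 V, R_th = 36.3 kΩ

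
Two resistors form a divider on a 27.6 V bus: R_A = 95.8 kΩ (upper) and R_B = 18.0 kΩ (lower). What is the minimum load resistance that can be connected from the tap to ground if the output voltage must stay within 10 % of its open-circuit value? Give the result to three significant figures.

R_L(min) ≈ 136 kΩ

Output resistance R_th = R_A‖R_B = (95.8 × 18.0)/113.8 = 15.15 kΩ.
The fractional drop is R_th/(R_th + R_L); requiring this ≤ 0.100 gives R_L ≥ R_th(1/0.100 − 1) = 15.15 × 9.000 = 136 kΩ.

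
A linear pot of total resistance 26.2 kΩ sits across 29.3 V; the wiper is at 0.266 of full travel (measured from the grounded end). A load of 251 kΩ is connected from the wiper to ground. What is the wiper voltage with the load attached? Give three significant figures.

V ≈ 7.64 V

The wiper splits the pot into (1−α)R = 19.23 kΩ above and αR = 6.969 kΩ below.
Lower section ‖ load = 6.781 kΩ.
V_wiper = 29.3 × 6.781/(19.23 + 6.781) = 7.64 V.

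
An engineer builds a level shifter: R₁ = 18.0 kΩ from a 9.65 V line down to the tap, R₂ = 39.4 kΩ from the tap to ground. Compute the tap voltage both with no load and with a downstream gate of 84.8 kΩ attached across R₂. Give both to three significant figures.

Open-circuit: V = 9.65 × 39.4/(18.0 + 39.4) = 6.62 V.
With the load, R₂ becomes R₂‖R_L = 26.90 kΩ, so V = 9.65 × 26.90/44.90 = 5.78 V.

Unloaded: 6.62 V; loaded: 5.78 V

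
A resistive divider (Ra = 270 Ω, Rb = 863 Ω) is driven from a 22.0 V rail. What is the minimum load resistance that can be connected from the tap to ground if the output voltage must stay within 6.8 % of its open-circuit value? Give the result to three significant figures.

R_L(min) ≈ 2.82 kΩ

Output resistance R_th = Ra‖Rb = (270 × 863)/1133 = 205.7 Ω.
The fractional drop is R_th/(R_th + R_L); requiring this ≤ 0.0680 gives R_L ≥ R_th(1/0.0680 − 1) = 205.7 × 13.71 = 2.82 kΩ.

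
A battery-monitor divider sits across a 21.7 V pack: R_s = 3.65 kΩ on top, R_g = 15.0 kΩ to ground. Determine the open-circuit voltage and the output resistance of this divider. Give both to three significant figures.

V_th = 17.5 V, R_th = 2.94 kΩ

V_th is the open-circuit tap voltage: 21.7 × 15.0/(3.65 + 15.0) = 17.5 V.
With the supply zeroed, R_s and R_g appear in parallel from the tap: R_th = R_s‖R_g = (3.65 × 15.0)/18.65 = 2.94 kΩ.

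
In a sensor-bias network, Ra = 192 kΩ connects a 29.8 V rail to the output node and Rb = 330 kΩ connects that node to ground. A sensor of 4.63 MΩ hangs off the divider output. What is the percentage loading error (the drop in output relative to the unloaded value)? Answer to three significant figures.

2.55 %

The divider's output (Thévenin) resistance is Ra‖Rb = 121.4 kΩ.
Fractional drop under load = R_th/(R_th + R_L) = 121.4 / (121.4 + 4630) = 0.02555.
So the output falls by 2.55 %.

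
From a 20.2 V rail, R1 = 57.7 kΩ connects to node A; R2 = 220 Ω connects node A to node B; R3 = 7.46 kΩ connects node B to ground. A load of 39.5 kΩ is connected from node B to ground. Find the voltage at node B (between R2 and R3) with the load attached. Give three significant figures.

At node B, R3 is in parallel with the load: R3‖R_L = 6275 Ω.
Below node A the resistance is R2 + (R3‖R_L) = 6495 Ω, so V_A = 20.2 × 6495/64190 = 2.044 V.
Then V_B = V_A × (R3‖R_L)/(R2 + R3‖R_L) = 2.044 × 6275/6495 = 1.97 V.

V ≈ 1.97 V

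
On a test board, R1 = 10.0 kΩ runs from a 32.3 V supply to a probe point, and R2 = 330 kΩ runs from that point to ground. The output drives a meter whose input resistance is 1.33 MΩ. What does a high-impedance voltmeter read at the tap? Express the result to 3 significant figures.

The load sits in parallel with R2: R2‖R_L = (330 × 1330) / (330 + 1330) = 264.4 kΩ.
V_out = 32.3 × 264.4 / (10.0 + 264.4) = 32.3 × 264.4/274.4 = 31.1 V.
(Unloaded it would have been 31.3 V.)

V_out ≈ 31.1 V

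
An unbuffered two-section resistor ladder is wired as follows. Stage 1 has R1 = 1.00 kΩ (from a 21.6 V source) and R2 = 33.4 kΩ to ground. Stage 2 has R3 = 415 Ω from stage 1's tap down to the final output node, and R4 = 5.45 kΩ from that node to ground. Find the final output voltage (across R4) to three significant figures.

V_out ≈ 16.7 V

Stage 2 presents R3+R4 = 5865 Ω as a load on stage 1's tap.
Stage 1's lower leg becomes R2‖(R3+R4) = 4989 Ω, so V_mid = 21.6 × 4989/5989 = 17.99 V.
Stage 2 is itself unloaded: V_out = V_mid × R4/(R3+R4) = 17.99 × 5450/5865 = 16.7 V.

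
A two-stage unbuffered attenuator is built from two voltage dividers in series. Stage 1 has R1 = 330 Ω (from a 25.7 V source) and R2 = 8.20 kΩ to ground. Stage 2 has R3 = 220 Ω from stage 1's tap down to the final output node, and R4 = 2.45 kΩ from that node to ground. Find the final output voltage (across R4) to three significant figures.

V_out ≈ 20.3 V

Stage 2 presents R3+R4 = 2670 Ω as a load on stage 1's tap.
Stage 1's lower leg becomes R2‖(R3+R4) = 2014 Ω, so V_mid = 25.7 × 2014/2344 = 22.08 V.
Stage 2 is itself unloaded: V_out = V_mid × R4/(R3+R4) = 22.08 × 2450/2670 = 20.3 V.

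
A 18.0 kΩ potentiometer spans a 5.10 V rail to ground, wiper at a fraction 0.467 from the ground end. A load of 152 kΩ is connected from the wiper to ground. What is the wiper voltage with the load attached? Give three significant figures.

V ≈ 2.31 V

The wiper splits the pot into (1−α)R = 9.594 kΩ above and αR = 8.406 kΩ below.
Lower section ‖ load = 7.965 kΩ.
V_wiper = 5.10 × 7.965/(9.594 + 7.965) = 2.31 V.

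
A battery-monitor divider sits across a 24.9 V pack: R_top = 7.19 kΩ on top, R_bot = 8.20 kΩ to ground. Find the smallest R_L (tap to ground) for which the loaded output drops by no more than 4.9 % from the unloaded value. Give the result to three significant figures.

Output resistance R_th = R_top‖R_bot = (7.19 × 8.20)/15.39 = 3.831 kΩ.
The fractional drop is R_th/(R_th + R_L); requiring this ≤ 0.0490 gives R_L ≥ R_th(1/0.0490 − 1) = 3.831 × 19.41 = 74.4 kΩ.

R_L(min) ≈ 74.4 kΩ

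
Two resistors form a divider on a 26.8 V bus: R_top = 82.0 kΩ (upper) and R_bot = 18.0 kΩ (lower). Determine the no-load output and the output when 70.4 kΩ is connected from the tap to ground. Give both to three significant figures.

Open-circuit: V = 26.8 × 18.0/(82.0 + 18.0) = 4.82 V.
With the load, R_bot becomes R_bot‖R_L = 14.33 kΩ, so V = 26.8 × 14.33/96.33 = 3.99 V.

Unloaded: 4.82 V; loaded: 3.99 V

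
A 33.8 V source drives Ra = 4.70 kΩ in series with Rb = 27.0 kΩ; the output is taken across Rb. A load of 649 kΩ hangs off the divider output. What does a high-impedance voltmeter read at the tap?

The load sits in parallel with Rb: Rb‖R_L = (27.0 × 649) / (27.0 + 649) = 25.92 kΩ.
V_out = 33.8 × 25.92 / (4.70 + 25.92) = 33.8 × 25.92/30.62 = 28.6 V.

V_out ≈ 28.6 V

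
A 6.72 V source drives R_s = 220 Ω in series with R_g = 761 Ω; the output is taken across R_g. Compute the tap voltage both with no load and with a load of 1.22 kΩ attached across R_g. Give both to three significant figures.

Open-circuit: V = 6.72 × 761/(220 + 761) = 5.21 V.
With the load, R_g becomes R_g‖R_L = 468.7 Ω, so V = 6.72 × 468.7/688.7 = 4.57 V.

Unloaded: 5.21 V; loaded: 4.57 V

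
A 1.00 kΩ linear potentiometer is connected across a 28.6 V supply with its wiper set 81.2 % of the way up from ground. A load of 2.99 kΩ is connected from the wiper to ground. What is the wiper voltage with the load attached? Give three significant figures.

V ≈ 22.1 V

The wiper splits the pot into (1−α)R = 188.0 Ω above and αR = 812.0 Ω below.
Lower section ‖ load = 638.6 Ω.
V_wiper = 28.6 × 638.6/(188.0 + 638.6) = 22.1 V.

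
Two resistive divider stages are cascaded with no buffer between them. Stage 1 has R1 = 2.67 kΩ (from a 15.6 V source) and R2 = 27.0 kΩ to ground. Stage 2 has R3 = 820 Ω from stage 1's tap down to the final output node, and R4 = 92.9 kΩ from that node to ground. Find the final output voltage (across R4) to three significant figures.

V_out ≈ 13.7 V

Stage 2 presents R3+R4 = 93720 Ω as a load on stage 1's tap.
Stage 1's lower leg becomes R2‖(R3+R4) = 20960 Ω, so V_mid = 15.6 × 20960/23630 = 13.84 V.
Stage 2 is itself unloaded: V_out = V_mid × R4/(R3+R4) = 13.84 × 92900/93720 = 13.7 V.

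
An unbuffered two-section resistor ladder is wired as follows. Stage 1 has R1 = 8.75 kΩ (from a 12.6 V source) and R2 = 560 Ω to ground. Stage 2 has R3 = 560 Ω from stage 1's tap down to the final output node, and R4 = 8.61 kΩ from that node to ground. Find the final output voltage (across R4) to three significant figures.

Stage 2 presents R3+R4 = 9170 Ω as a load on stage 1's tap.
Stage 1's lower leg becomes R2‖(R3+R4) = 527.8 Ω, so V_mid = 12.6 × 527.8/9278 = 0.7168 V.
Stage 2 is itself unloaded: V_out = V_mid × R4/(R3+R4) = 0.7168 × 8610/9170 = 0.673 V.

V_out ≈ 0.673 V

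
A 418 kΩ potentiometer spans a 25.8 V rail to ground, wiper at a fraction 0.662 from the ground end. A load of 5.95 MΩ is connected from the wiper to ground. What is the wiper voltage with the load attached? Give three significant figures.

V ≈ 16.8 V

The wiper splits the pot into (1−α)R = 141.3 kΩ above and αR = 276.7 kΩ below.
Lower section ‖ load = 264.4 kΩ.
V_wiper = 25.8 × 264.4/(141.3 + 264.4) = 16.8 V.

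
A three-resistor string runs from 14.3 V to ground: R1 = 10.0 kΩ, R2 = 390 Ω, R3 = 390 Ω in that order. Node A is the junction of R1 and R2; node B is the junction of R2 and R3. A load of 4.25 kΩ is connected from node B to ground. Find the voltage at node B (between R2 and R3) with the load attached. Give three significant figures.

At node B, R3 is in parallel with the load: R3‖R_L = 357.2 Ω.
Below node A the resistance is R2 + (R3‖R_L) = 747.2 Ω, so V_A = 14.3 × 747.2/10750 = 0.9942 V.
Then V_B = V_A × (R3‖R_L)/(R2 + R3‖R_L) = 0.9942 × 357.2/747.2 = 0.475 V.

V ≈ 0.475 V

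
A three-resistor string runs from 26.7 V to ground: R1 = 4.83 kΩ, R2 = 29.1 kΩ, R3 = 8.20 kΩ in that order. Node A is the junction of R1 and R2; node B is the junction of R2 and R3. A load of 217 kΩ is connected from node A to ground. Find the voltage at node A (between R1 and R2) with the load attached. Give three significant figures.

Below node A the series string R2+R3 = 37.30 kΩ sits in parallel with the 217 kΩ load: 31.83 kΩ.
V_A = 26.7 × 31.83/(4.83 + 31.83) = 23.2 V.

V ≈ 23.2 V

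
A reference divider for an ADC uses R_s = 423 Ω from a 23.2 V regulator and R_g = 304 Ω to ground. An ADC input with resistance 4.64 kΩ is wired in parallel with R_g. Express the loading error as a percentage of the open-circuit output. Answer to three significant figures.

The divider's output (Thévenin) resistance is R_s‖R_g = 176.9 Ω.
Fractional drop under load = R_th/(R_th + R_L) = 176.9 / (176.9 + 4640) = 0.03672.
So the output falls by 3.67 %.

3.67 %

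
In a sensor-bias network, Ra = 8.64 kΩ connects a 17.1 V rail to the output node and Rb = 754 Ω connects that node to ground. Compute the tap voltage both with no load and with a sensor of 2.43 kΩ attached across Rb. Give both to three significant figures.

Open-circuit: V = 17.1 × 754/(8640 + 754) = 1.37 V.
With the load, Rb becomes Rb‖R_L = 575.4 Ω, so V = 17.1 × 575.4/9215 = 1.07 V.

Unloaded: 1.37 V; loaded: 1.07 V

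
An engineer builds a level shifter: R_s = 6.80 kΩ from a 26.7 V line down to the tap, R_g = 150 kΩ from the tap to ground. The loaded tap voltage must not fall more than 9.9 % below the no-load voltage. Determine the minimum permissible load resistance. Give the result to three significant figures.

Output resistance R_th = R_s‖R_g = (6.80 × 150)/156.8 = 6.505 kΩ.
The fractional drop is R_th/(R_th + R_L); requiring this ≤ 0.0990 gives R_L ≥ R_th(1/0.0990 − 1) = 6.505 × 9.101 = 59.2 kΩ.

R_L(min) ≈ 59.2 kΩ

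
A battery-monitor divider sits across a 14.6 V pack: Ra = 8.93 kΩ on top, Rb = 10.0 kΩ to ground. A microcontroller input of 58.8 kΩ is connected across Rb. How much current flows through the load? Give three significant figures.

Rb‖R_L = 8.547 kΩ; V_out = 14.6 × 8.547/17.48 = 7.140 V.
I_L = V_out / R_L = 7.140 / 58.8 kΩ = 0.121 mA.

I_L ≈ 0.121 mA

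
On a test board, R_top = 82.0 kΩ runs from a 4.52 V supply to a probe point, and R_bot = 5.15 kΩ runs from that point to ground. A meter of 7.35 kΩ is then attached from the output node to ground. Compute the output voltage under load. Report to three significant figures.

The load sits in parallel with R_bot: R_bot‖R_L = (5.15 × 7.35) / (5.15 + 7.35) = 3.028 kΩ.
V_out = 4.52 × 3.028 / (82.0 + 3.028) = 4.52 × 3.028/85.03 = 0.161 V.
(Unloaded it would have been 0.267 V.)

V_out ≈ 0.161 V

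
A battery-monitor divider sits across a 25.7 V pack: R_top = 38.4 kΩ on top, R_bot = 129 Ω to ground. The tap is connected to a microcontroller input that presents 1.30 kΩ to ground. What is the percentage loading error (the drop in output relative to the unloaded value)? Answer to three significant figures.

9.00 %

Unloaded V = 25.7 × 129/38530 = 0.086047 V.
Loaded: R_bot‖R_L = 117.4 Ω, giving V = 25.7 × 117.4/38520 = 0.078303 V.
Drop = (0.086047 − 0.078303) / 0.086047 = 9.00 %.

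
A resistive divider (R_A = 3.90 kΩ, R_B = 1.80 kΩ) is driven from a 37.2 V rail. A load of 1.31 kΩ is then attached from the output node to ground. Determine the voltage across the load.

V_out ≈ 6.05 V

The load sits in parallel with R_B: R_B‖R_L = (1.80 × 1.31) / (1.80 + 1.31) = 0.7582 kΩ.
V_out = 37.2 × 0.7582 / (3.90 + 0.7582) = 37.2 × 0.7582/4.658 = 6.05 V.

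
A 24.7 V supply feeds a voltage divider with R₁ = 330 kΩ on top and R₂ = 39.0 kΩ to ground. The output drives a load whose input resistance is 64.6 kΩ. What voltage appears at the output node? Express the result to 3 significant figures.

The load sits in parallel with R₂: R₂‖R_L = (39.0 × 64.6) / (39.0 + 64.6) = 24.32 kΩ.
V_out = 24.7 × 24.32 / (330 + 24.32) = 24.7 × 24.32/354.3 = 1.70 V.
(Unloaded it would have been 2.61 V.)

V_out ≈ 1.70 V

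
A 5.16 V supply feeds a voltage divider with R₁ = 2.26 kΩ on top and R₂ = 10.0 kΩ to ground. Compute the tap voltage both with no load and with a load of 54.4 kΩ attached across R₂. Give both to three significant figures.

Open-circuit: V = 5.16 × 10.0/(2.26 + 10.0) = 4.21 V.
With the load, R₂ becomes R₂‖R_L = 8.447 kΩ, so V = 5.16 × 8.447/10.71 = 4.07 V.

Unloaded: 4.21 V; loaded: 4.07 V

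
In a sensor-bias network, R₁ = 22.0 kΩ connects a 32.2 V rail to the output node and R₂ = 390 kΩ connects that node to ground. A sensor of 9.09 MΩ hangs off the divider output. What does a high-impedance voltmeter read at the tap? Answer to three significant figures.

V_out ≈ 30.4 V

The load sits in parallel with R₂: R₂‖R_L = (390 × 9090) / (390 + 9090) = 374.0 kΩ.
V_out = 32.2 × 374.0 / (22.0 + 374.0) = 32.2 × 374.0/396.0 = 30.4 V.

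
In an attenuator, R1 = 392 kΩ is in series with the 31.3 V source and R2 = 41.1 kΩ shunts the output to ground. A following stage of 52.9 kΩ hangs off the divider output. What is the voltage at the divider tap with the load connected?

V_out ≈ 1.74 V

The load sits in parallel with R2: R2‖R_L = (41.1 × 52.9) / (41.1 + 52.9) = 23.13 kΩ.
V_out = 31.3 × 23.13 / (392 + 23.13) = 31.3 × 23.13/415.1 = 1.74 V.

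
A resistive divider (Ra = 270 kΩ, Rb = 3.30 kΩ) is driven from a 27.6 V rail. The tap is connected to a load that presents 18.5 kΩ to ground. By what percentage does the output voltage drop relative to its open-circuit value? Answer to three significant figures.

The divider's output (Thévenin) resistance is Ra‖Rb = 3.260 kΩ.
Fractional drop under load = R_th/(R_th + R_L) = 3.260 / (3.260 + 18.5) = 0.1498.
So the output falls by 15.0 %.

15.0 %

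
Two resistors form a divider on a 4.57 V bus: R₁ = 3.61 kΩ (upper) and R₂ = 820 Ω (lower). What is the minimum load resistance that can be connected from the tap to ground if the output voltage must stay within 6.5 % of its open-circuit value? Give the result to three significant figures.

Output resistance R_th = R₁‖R₂ = (3610 × 820)/4430 = 668.2 Ω.
The fractional drop is R_th/(R_th + R_L); requiring this ≤ 0.0650 gives R_L ≥ R_th(1/0.0650 − 1) = 668.2 × 14.38 = 9.61 kΩ.

R_L(min) ≈ 9.61 kΩ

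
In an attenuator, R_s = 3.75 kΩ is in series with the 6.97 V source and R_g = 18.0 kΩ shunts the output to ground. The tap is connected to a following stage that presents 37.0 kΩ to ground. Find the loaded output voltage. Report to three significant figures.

The load sits in parallel with R_g: R_g‖R_L = (18.0 × 37.0) / (18.0 + 37.0) = 12.11 kΩ.
V_out = 6.97 × 12.11 / (3.75 + 12.11) = 6.97 × 12.11/15.86 = 5.32 V.

V_out ≈ 5.32 V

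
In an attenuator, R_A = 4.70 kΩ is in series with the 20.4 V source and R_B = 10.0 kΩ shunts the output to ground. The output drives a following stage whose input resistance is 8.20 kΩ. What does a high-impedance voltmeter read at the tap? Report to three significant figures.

V_out ≈ 9.98 V

The load sits in parallel with R_B: R_B‖R_L = (10.0 × 8.20) / (10.0 + 8.20) = 4.505 kΩ.
V_out = 20.4 × 4.505 / (4.70 + 4.505) = 20.4 × 4.505/9.205 = 9.98 V.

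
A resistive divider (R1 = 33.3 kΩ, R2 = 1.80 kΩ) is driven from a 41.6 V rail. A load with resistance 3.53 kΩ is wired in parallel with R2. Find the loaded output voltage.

V_out ≈ 1.44 V

The load sits in parallel with R2: R2‖R_L = (1.80 × 3.53) / (1.80 + 3.53) = 1.192 kΩ.
V_out = 41.6 × 1.192 / (33.3 + 1.192) = 41.6 × 1.192/34.49 = 1.44 V.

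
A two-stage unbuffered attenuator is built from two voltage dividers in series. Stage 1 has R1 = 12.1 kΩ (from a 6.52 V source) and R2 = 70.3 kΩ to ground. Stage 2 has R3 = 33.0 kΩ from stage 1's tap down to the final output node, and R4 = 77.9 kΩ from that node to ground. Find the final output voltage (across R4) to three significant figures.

V_out ≈ 3.57 V

Stage 2 presents R3+R4 = 110.9 kΩ as a load on stage 1's tap.
Stage 1's lower leg becomes R2‖(R3+R4) = 43.03 kΩ, so V_mid = 6.52 × 43.03/55.13 = 5.089 V.
Stage 2 is itself unloaded: V_out = V_mid × R4/(R3+R4) = 5.089 × 77.9/110.9 = 3.57 V.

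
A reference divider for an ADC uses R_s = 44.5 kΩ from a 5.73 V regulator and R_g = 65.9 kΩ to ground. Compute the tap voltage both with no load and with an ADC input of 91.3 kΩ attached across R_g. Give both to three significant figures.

Unloaded: 3.42 V; loaded: 2.65 V

Open-circuit: V = 5.73 × 65.9/(44.5 + 65.9) = 3.42 V.
With the load, R_g becomes R_g‖R_L = 38.27 kΩ, so V = 5.73 × 38.27/82.77 = 2.65 V.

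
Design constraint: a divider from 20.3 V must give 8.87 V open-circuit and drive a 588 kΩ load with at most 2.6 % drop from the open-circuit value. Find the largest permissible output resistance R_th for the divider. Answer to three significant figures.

R_th ≤ 15.7 kΩ

Loading drop = R_th/(R_th + R_L) ≤ 0.0260, so R_th ≤ R_L · ε/(1−ε) = 588 kΩ × 0.0260/0.9740 = 15.7 kΩ.
(Any R1, R2 with R2/(R1+R2) = 0.437 and R1‖R2 ≤ 15.7 kΩ will meet the spec.)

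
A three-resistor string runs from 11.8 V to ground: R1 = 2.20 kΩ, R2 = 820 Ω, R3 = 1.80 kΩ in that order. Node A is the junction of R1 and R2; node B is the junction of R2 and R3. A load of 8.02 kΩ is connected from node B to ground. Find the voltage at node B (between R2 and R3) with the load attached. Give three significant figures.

V ≈ 3.86 V

At node B, R3 is in parallel with the load: R3‖R_L = 1470 Ω.
Below node A the resistance is R2 + (R3‖R_L) = 2290 Ω, so V_A = 11.8 × 2290/4490 = 6.018 V.
Then V_B = V_A × (R3‖R_L)/(R2 + R3‖R_L) = 6.018 × 1470/2290 = 3.86 V.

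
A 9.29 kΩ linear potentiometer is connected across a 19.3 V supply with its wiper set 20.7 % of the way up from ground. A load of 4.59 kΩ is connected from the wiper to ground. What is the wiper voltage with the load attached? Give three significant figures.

The wiper splits the pot into (1−α)R = 7.367 kΩ above and αR = 1.923 kΩ below.
Lower section ‖ load = 1.355 kΩ.
V_wiper = 19.3 × 1.355/(7.367 + 1.355) = 3.00 V.

V ≈ 3.00 V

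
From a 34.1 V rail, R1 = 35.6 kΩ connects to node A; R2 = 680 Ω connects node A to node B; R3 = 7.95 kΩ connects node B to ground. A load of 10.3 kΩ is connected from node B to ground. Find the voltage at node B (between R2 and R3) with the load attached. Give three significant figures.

At node B, R3 is in parallel with the load: R3‖R_L = 4487 Ω.
Below node A the resistance is R2 + (R3‖R_L) = 5167 Ω, so V_A = 34.1 × 5167/40770 = 4.322 V.
Then V_B = V_A × (R3‖R_L)/(R2 + R3‖R_L) = 4.322 × 4487/5167 = 3.75 V.

V ≈ 3.75 V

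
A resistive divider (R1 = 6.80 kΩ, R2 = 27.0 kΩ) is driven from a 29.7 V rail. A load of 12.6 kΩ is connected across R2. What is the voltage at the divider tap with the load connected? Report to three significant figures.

The load sits in parallel with R2: R2‖R_L = (27.0 × 12.6) / (27.0 + 12.6) = 8.591 kΩ.
V_out = 29.7 × 8.591 / (6.80 + 8.591) = 29.7 × 8.591/15.39 = 16.6 V.

V_out ≈ 16.6 V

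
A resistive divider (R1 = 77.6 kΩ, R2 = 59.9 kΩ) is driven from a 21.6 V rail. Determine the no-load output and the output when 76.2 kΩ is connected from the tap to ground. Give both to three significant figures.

Unloaded: 9.41 V; loaded: 6.52 V

Open-circuit: V = 21.6 × 59.9/(77.6 + 59.9) = 9.41 V.
With the load, R2 becomes R2‖R_L = 33.54 kΩ, so V = 21.6 × 33.54/111.1 = 6.52 V.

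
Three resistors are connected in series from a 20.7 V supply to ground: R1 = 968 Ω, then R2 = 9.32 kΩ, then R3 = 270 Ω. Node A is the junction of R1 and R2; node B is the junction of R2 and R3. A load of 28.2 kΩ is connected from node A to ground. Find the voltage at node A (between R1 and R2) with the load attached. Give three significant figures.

V ≈ 18.2 V

Below node A the series string R2+R3 = 9590 Ω sits in parallel with the 28200 Ω load: 7156 Ω.
V_A = 20.7 × 7156/(968 + 7156) = 18.2 V.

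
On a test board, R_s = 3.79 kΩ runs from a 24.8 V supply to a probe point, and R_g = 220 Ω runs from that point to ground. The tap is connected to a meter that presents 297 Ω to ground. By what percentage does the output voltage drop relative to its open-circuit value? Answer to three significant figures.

41.2 %

The divider's output (Thévenin) resistance is R_s‖R_g = 207.9 Ω.
Fractional drop under load = R_th/(R_th + R_L) = 207.9 / (207.9 + 297) = 0.4118.
So the output falls by 41.2 %.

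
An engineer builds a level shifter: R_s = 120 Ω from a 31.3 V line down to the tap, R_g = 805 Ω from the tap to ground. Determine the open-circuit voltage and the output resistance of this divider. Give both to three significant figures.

V_th = 27.2 V, R_th = 104 Ω

V_th is the open-circuit tap voltage: 31.3 × 805/(120 + 805) = 27.2 V.
With the supply zeroed, R_s and R_g appear in parallel from the tap: R_th = R_s‖R_g = (120 × 805)/925.0 = 104 Ω.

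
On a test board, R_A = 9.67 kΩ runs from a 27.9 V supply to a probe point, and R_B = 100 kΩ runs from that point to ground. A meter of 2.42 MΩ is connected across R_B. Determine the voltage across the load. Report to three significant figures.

The load sits in parallel with R_B: R_B‖R_L = (100 × 2420) / (100 + 2420) = 96.03 kΩ.
V_out = 27.9 × 96.03 / (9.67 + 96.03) = 27.9 × 96.03/105.7 = 25.3 V.

V_out ≈ 25.3 V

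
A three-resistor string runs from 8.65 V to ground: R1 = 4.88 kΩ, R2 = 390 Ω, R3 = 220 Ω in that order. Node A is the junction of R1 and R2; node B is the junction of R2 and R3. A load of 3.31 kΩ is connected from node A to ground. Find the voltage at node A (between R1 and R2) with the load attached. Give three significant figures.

V ≈ 0.826 V

Below node A the series string R2+R3 = 610.0 Ω sits in parallel with the 3310 Ω load: 515.1 Ω.
V_A = 8.65 × 515.1/(4880 + 515.1) = 0.826 V.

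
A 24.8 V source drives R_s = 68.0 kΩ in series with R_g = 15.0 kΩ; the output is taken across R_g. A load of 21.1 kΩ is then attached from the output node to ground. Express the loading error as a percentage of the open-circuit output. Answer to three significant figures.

The divider's output (Thévenin) resistance is R_s‖R_g = 12.29 kΩ.
Fractional drop under load = R_th/(R_th + R_L) = 12.29 / (12.29 + 21.1) = 0.3681.
So the output falls by 36.8 %.

36.8 %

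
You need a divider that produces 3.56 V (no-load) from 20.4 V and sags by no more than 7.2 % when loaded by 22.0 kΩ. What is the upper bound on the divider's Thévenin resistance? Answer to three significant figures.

Loading drop = R_th/(R_th + R_L) ≤ 0.0720, so R_th ≤ R_L · ε/(1−ε) = 22.0 kΩ × 0.0720/0.9280 = 1.71 kΩ.
(Any R1, R2 with R2/(R1+R2) = 0.175 and R1‖R2 ≤ 1.71 kΩ will meet the spec.)

R_th ≤ 1.71 kΩ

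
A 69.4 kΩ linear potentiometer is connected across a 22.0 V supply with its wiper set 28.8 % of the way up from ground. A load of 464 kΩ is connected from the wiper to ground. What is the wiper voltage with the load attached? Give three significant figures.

V ≈ 6.15 V

The wiper splits the pot into (1−α)R = 49.41 kΩ above and αR = 19.99 kΩ below.
Lower section ‖ load = 19.16 kΩ.
V_wiper = 22.0 × 19.16/(49.41 + 19.16) = 6.15 V.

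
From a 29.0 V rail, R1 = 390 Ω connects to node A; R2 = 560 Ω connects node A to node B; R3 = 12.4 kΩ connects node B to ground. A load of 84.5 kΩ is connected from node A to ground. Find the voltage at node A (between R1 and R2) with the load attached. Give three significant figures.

V ≈ 28.0 V

Below node A the series string R2+R3 = 12960 Ω sits in parallel with the 84500 Ω load: 11240 Ω.
V_A = 29.0 × 11240/(390 + 11240) = 28.0 V.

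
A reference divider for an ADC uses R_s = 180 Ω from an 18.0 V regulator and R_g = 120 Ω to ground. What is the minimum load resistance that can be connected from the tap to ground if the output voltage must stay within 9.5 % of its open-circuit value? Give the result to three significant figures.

Output resistance R_th = R_s‖R_g = (180 × 120)/300.0 = 72.00 Ω.
The fractional drop is R_th/(R_th + R_L); requiring this ≤ 0.0950 gives R_L ≥ R_th(1/0.0950 − 1) = 72.00 × 9.526 = 686 Ω.

R_L(min) ≈ 686 Ω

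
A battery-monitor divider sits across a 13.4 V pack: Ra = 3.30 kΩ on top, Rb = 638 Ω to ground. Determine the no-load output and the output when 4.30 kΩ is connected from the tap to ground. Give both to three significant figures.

Open-circuit: V = 13.4 × 638/(3300 + 638) = 2.17 V.
With the load, Rb becomes Rb‖R_L = 555.6 Ω, so V = 13.4 × 555.6/3856 = 1.93 V.

Unloaded: 2.17 V; loaded: 1.93 V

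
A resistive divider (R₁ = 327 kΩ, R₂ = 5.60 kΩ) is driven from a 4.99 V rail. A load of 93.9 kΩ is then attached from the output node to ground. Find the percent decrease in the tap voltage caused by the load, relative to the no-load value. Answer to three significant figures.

The divider's output (Thévenin) resistance is R₁‖R₂ = 5.506 kΩ.
Fractional drop under load = R_th/(R_th + R_L) = 5.506 / (5.506 + 93.9) = 0.05539.
So the output falls by 5.54 %.

5.54 %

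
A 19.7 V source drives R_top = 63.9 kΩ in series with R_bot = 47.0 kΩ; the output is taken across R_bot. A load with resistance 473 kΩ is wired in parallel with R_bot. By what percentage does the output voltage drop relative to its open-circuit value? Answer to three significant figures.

The divider's output (Thévenin) resistance is R_top‖R_bot = 27.08 kΩ.
Fractional drop under load = R_th/(R_th + R_L) = 27.08 / (27.08 + 473) = 0.05415.
So the output falls by 5.42 %.

5.42 %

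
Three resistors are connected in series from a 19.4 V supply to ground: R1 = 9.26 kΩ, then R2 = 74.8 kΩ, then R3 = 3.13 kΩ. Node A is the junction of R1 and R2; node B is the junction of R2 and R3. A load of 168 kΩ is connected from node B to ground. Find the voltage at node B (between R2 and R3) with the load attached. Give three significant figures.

V ≈ 0.684 V

At node B, R3 is in parallel with the load: R3‖R_L = 3.073 kΩ.
Below node A the resistance is R2 + (R3‖R_L) = 77.87 kΩ, so V_A = 19.4 × 77.87/87.13 = 17.34 V.
Then V_B = V_A × (R3‖R_L)/(R2 + R3‖R_L) = 17.34 × 3.073/77.87 = 0.684 V.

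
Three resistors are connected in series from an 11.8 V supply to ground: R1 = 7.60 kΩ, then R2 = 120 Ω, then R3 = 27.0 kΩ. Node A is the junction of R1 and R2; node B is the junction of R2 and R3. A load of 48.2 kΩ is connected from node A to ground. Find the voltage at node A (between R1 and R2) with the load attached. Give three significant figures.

Below node A the series string R2+R3 = 27120 Ω sits in parallel with the 48200 Ω load: 17360 Ω.
V_A = 11.8 × 17360/(7600 + 17360) = 8.21 V.

V ≈ 8.21 V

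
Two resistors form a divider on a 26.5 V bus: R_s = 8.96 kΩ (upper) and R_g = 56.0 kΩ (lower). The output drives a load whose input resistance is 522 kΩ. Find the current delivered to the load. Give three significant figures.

R_g‖R_L = 50.57 kΩ; V_out = 26.5 × 50.57/59.53 = 22.51 V.
I_L = V_out / R_L = 22.51 / 522 kΩ = 0.0431 mA.

I_L ≈ 0.0431 mA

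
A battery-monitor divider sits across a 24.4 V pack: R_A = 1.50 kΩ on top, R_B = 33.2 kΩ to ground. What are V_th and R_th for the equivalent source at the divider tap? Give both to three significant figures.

V_th is the open-circuit tap voltage: 24.4 × 33.2/(1.50 + 33.2) = 23.3 V.
With the supply zeroed, R_A and R_B appear in parallel from the tap: R_th = R_A‖R_B = (1.50 × 33.2)/34.70 = 1.44 kΩ.

V_th = 23.3 V, R_th = 1.44 kΩ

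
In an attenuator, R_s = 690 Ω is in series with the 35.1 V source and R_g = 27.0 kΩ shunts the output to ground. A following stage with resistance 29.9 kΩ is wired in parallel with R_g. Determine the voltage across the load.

V_out ≈ 33.5 V

The load sits in parallel with R_g: R_g‖R_L = (27000 × 29900) / (27000 + 29900) = 14190 Ω.
V_out = 35.1 × 14190 / (690 + 14190) = 35.1 × 14190/14880 = 33.5 V.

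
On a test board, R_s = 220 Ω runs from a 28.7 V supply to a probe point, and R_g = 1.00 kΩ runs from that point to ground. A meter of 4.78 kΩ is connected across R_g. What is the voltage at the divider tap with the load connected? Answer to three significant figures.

The load sits in parallel with R_g: R_g‖R_L = (1000 × 4780) / (1000 + 4780) = 827.0 Ω.
V_out = 28.7 × 827.0 / (220 + 827.0) = 28.7 × 827.0/1047 = 22.7 V.
(Unloaded it would have been 23.5 V.)

V_out ≈ 22.7 V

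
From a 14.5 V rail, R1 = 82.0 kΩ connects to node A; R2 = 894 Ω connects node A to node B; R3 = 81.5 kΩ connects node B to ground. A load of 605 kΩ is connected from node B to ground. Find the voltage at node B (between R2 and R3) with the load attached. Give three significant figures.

V ≈ 6.73 V

At node B, R3 is in parallel with the load: R3‖R_L = 71820 Ω.
Below node A the resistance is R2 + (R3‖R_L) = 72720 Ω, so V_A = 14.5 × 72720/154700 = 6.815 V.
Then V_B = V_A × (R3‖R_L)/(R2 + R3‖R_L) = 6.815 × 71820/72720 = 6.73 V.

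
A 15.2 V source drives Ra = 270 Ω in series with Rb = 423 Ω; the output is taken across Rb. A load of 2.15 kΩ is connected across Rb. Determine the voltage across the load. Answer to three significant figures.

The load sits in parallel with Rb: Rb‖R_L = (423 × 2150) / (423 + 2150) = 353.5 Ω.
V_out = 15.2 × 353.5 / (270 + 353.5) = 15.2 × 353.5/623.5 = 8.62 V.

V_out ≈ 8.62 V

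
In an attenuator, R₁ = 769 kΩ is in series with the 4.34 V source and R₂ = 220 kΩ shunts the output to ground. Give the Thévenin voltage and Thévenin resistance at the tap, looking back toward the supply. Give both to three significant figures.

V_th = 0.965 V, R_th = 171 kΩ

V_th is the open-circuit tap voltage: 4.34 × 220/(769 + 220) = 0.965 V.
With the supply zeroed, R₁ and R₂ appear in parallel from the tap: R_th = R₁‖R₂ = (769 × 220)/989.0 = 171 kΩ.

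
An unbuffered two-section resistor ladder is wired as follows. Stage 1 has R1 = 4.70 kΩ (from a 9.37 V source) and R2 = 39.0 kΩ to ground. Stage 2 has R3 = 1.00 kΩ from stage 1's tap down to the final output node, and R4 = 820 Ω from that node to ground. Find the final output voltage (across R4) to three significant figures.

Stage 2 presents R3+R4 = 1820 Ω as a load on stage 1's tap.
Stage 1's lower leg becomes R2‖(R3+R4) = 1739 Ω, so V_mid = 9.37 × 1739/6439 = 2.530 V.
Stage 2 is itself unloaded: V_out = V_mid × R4/(R3+R4) = 2.530 × 820/1820 = 1.14 V.

V_out ≈ 1.14 V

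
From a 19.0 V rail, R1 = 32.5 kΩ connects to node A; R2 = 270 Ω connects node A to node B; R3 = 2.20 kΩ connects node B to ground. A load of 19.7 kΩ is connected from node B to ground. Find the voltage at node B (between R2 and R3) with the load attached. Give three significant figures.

At node B, R3 is in parallel with the load: R3‖R_L = 1979 Ω.
Below node A the resistance is R2 + (R3‖R_L) = 2249 Ω, so V_A = 19.0 × 2249/34750 = 1.230 V.
Then V_B = V_A × (R3‖R_L)/(R2 + R3‖R_L) = 1.230 × 1979/2249 = 1.08 V.

V ≈ 1.08 V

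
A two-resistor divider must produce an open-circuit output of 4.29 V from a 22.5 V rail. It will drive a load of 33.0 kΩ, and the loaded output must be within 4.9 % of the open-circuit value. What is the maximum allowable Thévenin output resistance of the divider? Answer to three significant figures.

R_th ≤ 1.70 kΩ

Loading drop = R_th/(R_th + R_L) ≤ 0.0490, so R_th ≤ R_L · ε/(1−ε) = 33.0 kΩ × 0.0490/0.9510 = 1.70 kΩ.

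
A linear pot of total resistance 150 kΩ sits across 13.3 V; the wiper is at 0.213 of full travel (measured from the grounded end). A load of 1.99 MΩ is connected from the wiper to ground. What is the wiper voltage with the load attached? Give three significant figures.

The wiper splits the pot into (1−α)R = 118.0 kΩ above and αR = 31.95 kΩ below.
Lower section ‖ load = 31.45 kΩ.
V_wiper = 13.3 × 31.45/(118.0 + 31.45) = 2.80 V.

V ≈ 2.80 V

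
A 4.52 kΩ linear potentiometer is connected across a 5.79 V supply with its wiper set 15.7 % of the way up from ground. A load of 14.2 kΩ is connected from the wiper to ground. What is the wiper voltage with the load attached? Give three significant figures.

V ≈ 0.872 V

The wiper splits the pot into (1−α)R = 3810 Ω above and αR = 709.6 Ω below.
Lower section ‖ load = 675.9 Ω.
V_wiper = 5.79 × 675.9/(3810 + 675.9) = 0.872 V.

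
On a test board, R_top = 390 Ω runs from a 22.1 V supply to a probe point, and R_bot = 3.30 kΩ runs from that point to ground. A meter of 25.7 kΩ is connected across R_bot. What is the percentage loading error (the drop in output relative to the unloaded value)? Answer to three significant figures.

The divider's output (Thévenin) resistance is R_top‖R_bot = 348.8 Ω.
Fractional drop under load = R_th/(R_th + R_L) = 348.8 / (348.8 + 25700) = 0.01339.
So the output falls by 1.34 %.

1.34 %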